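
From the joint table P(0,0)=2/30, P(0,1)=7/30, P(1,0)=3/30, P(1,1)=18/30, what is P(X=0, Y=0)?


Read from table: P(X=0, Y=0) = 2/30 = 1/15

1/15


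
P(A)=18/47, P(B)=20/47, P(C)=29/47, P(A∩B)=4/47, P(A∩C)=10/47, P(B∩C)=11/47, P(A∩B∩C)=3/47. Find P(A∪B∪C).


P(A∪B∪C) = P(A)+P(B)+P(C) - P(AB)-P(AC)-P(BC) + P(ABC)
= 18/47+20/47+29/47 - 4/47-10/47-11/47 + 3/47
= 45/47

45/47


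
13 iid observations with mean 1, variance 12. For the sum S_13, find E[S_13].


E[S_n] = n*E[X_1] = 13*1 = 13

13


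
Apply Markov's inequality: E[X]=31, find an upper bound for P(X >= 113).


Markov: P(X >= a) <= E[X]/a
P(X >= 113) <= 31/113

31/113


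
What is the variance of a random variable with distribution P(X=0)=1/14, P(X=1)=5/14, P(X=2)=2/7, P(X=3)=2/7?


E[X] = 25/14, E[X^2] = 57/14
Var(X) = E[X^2] - (E[X])^2 = 57/14 - (25/14)^2 = 173/196

173/196


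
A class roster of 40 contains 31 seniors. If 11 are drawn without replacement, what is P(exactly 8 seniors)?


P(X=8) = C(31,8)*C(9,3) / C(40,11)
= 7888725*84 / 2311801440
= 662652900/2311801440 = 27405/95608

27405/95608


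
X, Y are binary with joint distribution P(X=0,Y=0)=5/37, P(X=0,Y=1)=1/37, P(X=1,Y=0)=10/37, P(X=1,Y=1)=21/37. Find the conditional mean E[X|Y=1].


P(Y=1) = 22/37
E[X|Y=1] = (0*1 + 1*21)/22 = 21/22

21/22


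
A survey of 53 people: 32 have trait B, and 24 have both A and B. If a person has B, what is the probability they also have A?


P(A|B) = P(A∩B)/P(B) = (24/53)/(32/53) = 24/32 = 3/4

3/4


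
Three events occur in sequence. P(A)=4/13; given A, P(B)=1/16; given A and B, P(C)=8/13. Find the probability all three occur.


P(A∩B∩C) = P(A) * P(B|A) * P(C|A∩B)
= 4/13 * 1/16 * 8/13
= 1/52 * 8/13 = 2/169

2/169


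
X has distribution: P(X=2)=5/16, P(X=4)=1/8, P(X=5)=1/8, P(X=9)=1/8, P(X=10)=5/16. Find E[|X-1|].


E[|X-1|] = sum(g(x)*P(x))
= 1*5/16 + 3*1/8 + 4*1/8 + 8*1/8 + 9*5/16
= 5

5


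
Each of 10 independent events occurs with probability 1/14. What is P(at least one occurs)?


P(at least one) = 1 - P(none)
P(none) = (1 - 1/14)^10 = (13/14)^10 = 137858491849/289254654976
P(at least one) = 1 - 137858491849/289254654976 = 151396163127/289254654976

151396163127/289254654976


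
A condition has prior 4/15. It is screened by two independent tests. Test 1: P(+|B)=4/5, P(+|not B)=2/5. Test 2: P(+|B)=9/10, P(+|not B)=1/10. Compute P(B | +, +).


After test 1: P(+) = 4/5*4/15 + 2/5*11/15 = 38/75
P(B|+) = (16/75)/(38/75) = 8/19
After test 2 (use post1 as new prior): P(+) = 9/10*8/19 + 1/10*11/19 = 83/190
P(B|+,+) = (36/95)/(83/190) = 72/83

72/83


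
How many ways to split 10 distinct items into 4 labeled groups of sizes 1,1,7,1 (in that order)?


10! = 3628800
Denominator: 1!=1 * 1!=1 * 7!=5040 * 1!=1
Coefficient = 3628800 / 5040 = 720

720


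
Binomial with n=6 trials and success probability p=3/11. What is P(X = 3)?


P(X=3) = C(6,3) * p^3 * (1-p)^3
= 20 * 27/1331 * 512/1331
= 276480/1771561

276480/1771561


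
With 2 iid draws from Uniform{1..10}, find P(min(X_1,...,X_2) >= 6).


P(min >= 6) = P(all X_i >= 6) = (P(X_1 >= 6))^2
= (5/10)^2 = (1/2)^2 = 1/4

1/4


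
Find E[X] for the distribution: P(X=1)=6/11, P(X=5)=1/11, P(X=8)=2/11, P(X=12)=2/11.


E[X] = sum(x * P(x))
= 1*6/11 + 5*1/11 + 8*2/11 + 12*2/11
= 51/11

51/11


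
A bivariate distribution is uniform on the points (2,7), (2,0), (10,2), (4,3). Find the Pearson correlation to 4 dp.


Cov(X,Y) = -2.0000, Var(X) = 10.7500, Var(Y) = 6.5000
rho = Cov/(sqrt(VarX)*sqrt(VarY)) = -0.2393

-0.2393


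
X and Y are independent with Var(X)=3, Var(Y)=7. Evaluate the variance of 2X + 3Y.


Independence => Cov(X,Y)=0
Var(2X + 3Y) = 2^2*Var(X) + 3^2*Var(Y)
= 4*3 + 9*7 = 75

75


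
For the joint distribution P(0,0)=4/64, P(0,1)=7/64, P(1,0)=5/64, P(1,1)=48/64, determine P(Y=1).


P(Y=1) = P(0,1)+P(1,1) = 7/64 + 48/64 = 55/64

55/64


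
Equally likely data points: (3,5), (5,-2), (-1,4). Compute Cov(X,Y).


E[X]=7/3, E[Y]=7/3, E[XY]=1/3
Cov(X,Y) = E[XY] - E[X]E[Y] = 1/3 - 7/3*7/3 = -46/9

-46/9


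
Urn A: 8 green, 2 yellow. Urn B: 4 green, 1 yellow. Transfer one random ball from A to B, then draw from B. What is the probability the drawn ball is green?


P(transfer green) = 8/10 = 4/5; P(transfer yellow) = 1/5
If green transferred: Urn II has 5 green of 6, so P(green|green moved) = 5/6
If yellow transferred: Urn II has 4 green of 6, so P(green|yellow moved) = 2/3
By total probability: P(green) = 4/5*5/6 + 1/5*2/3 = 4/5

4/5


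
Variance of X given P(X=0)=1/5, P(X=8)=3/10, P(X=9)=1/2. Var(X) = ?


E[X] = 69/10, E[X^2] = 597/10
Var(X) = E[X^2] - (E[X])^2 = 597/10 - (69/10)^2 = 1209/100

1209/100


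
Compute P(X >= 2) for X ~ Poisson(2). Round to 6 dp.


P(X>=2) = 1 - P(X<=1) = 1 - (e^(-2)*2^0/0! + e^(-2)*2^1/1!)
≈ 1 - (0.1353352832 + 0.2706705665)
= 1 - 0.4060058497 = 0.5939941503
≈ 0.593994

0.593994


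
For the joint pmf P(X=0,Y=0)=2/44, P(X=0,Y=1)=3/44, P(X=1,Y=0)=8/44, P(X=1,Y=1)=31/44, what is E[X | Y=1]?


P(Y=1) = 34/44
E[X|Y=1] = (0*3 + 1*31)/34 = 31/34

31/34


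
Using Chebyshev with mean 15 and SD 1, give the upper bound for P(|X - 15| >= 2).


k = 2/1 = 2
Chebyshev: P(|X-mu| >= k*sigma) <= 1/k^2 = 1/2^2 = 1/4

1/4


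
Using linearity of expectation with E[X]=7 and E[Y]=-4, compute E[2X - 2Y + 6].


E[2X - 2Y + 6] = 2*E[X] - 2*E[Y] + 6
= (2)*(7) + (-2)*(-4) + (6)
= 14 + 8 + 6 = 28

28


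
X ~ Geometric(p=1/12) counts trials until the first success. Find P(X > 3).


P(X > 3) = P(first 3 trials all fail) = (1-p)^3 = (11/12)^3 = 1331/1728

1331/1728


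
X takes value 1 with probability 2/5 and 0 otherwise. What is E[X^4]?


For Bernoulli: X in {0,1}
E[X^4] = 0^4*(1-2/5) + 1^4*2/5 = 2/5

2/5


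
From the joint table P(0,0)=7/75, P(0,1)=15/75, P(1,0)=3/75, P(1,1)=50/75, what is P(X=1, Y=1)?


Read from table: P(X=1, Y=1) = 50/75 = 2/3

2/3


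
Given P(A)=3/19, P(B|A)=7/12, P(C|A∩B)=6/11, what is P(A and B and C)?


P(A∩B∩C) = P(A) * P(B|A) * P(C|A∩B)
= 3/19 * 7/12 * 6/11
= 7/76 * 6/11 = 21/418

21/418


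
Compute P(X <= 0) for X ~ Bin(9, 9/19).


P(X<=0) = P(X=0)
= 1000000000/322687697779
= 1000000000/322687697779

1000000000/322687697779


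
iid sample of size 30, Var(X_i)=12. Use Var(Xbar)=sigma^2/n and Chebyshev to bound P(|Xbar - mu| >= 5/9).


Var(Xbar) = Var(X)/n = 12/30
Chebyshev: P(|Xbar-mu| >= 5/9) <= Var(Xbar)/(5/9)^2 = (2/5)/(25/81) = 162/125
Bound exceeds 1, so trivial bound: 1

1


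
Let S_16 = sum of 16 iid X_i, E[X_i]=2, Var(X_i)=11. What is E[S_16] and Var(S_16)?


E[S_n] = n*mu = 16*2 = 32
Var(S_n) = n*sigma^2 = 16*11 = 176

E[S_16]=32, Var(S_16)=176


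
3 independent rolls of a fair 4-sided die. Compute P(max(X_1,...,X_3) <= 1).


P(max <= 1) = P(all X_i <= 1) = (P(X_1 <= 1))^3
= (1/4)^3 = 1/64

1/64


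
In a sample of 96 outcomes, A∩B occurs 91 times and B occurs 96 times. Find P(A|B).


P(A|B) = P(A∩B)/P(B) = (91/96)/(96/96) = 91/96

91/96


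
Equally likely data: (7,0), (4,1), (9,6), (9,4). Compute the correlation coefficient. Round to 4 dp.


Cov(X,Y) = 3.5625, Var(X) = 4.1875, Var(Y) = 5.6875
rho = Cov/(sqrt(VarX)*sqrt(VarY)) = 0.7300

0.7300


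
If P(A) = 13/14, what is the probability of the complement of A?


P(A') = 1 - P(A) = 1 - 13/14 = 1/14

1/14


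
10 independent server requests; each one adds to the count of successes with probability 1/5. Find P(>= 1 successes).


P(at least one) = 1 - P(none)
P(none) = (1 - 1/5)^10 = (4/5)^10 = 1048576/9765625
P(at least one) = 1 - 1048576/9765625 = 8717049/9765625

8717049/9765625


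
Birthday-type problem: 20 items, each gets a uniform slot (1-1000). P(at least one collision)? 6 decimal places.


P(all different) = prod((1000-i)/1000 for i=0..19) = 0.825928
P(at least one match) = 1 - 0.825928 = 0.174072

0.174072


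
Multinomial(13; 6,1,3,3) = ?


13! = 6227020800
Denominator: 6!=720 * 1!=1 * 3!=6 * 3!=6
Coefficient = 6227020800 / 25920 = 240240

240240


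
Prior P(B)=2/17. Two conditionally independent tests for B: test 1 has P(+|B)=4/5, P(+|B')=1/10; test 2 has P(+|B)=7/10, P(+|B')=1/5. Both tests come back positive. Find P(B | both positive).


After test 1: P(+) = 4/5*2/17 + 1/10*15/17 = 31/170
P(B|+) = (8/85)/(31/170) = 16/31
After test 2 (use post1 as new prior): P(+) = 7/10*16/31 + 1/5*15/31 = 71/155
P(B|+,+) = (56/155)/(71/155) = 56/71

56/71


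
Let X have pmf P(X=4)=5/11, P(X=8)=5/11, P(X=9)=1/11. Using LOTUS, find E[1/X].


E[1/X] = sum(g(x)*P(x))
= 1/4*5/11 + 1/8*5/11 + 1/9*1/11
= 13/72

13/72


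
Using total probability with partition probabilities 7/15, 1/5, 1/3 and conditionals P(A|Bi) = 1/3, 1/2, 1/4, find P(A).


P(A) = P(A|B1)P(B1) + P(A|B2)P(B2) + P(A|B3)P(B3)
= 1/3*7/15 + 1/2*1/5 + 1/4*1/3
= 7/45 + 1/10 + 1/12 = 61/180

61/180


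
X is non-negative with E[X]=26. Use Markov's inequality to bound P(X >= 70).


Markov: P(X >= a) <= E[X]/a
P(X >= 70) <= 26/70 = 13/35

13/35


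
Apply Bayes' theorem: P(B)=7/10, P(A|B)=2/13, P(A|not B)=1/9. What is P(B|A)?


P(A) = P(A|B)P(B) + P(A|B')P(B') = 2/13*7/10 + 1/9*3/10 = 11/78
P(B|A) = P(A|B)P(B)/P(A) = (7/65)/(11/78) = 42/55

42/55


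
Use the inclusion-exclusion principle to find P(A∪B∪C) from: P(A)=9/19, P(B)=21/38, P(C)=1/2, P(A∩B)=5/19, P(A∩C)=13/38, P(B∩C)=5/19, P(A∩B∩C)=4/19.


P(A∪B∪C) = P(A)+P(B)+P(C) - P(AB)-P(AC)-P(BC) + P(ABC)
= 9/19+21/38+1/2 - 5/19-13/38-5/19 + 4/19
= 33/38

33/38


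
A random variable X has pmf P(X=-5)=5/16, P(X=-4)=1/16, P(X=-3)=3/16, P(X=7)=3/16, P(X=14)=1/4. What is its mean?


E[X] = sum(x * P(x))
= -5*5/16 - 4*1/16 - 3*3/16 + 7*3/16 + 14*1/4
= 39/16

39/16


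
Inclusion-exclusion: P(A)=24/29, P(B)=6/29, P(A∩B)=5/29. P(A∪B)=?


P(A∪B) = P(A) + P(B) - P(A∩B)
= 24/29 + 6/29 - 5/29 = 25/29

25/29


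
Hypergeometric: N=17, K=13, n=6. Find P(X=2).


P(X=2) = C(13,2)*C(4,4) / C(17,6)
= 78*1 / 12376
= 78/12376 = 3/476

3/476


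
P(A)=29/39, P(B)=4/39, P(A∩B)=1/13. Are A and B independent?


P(A)*P(B) = 29/39*4/39 = 116/1521
P(A∩B) = 1/13 != 116/1521, so not independent

No, A and B are not independent


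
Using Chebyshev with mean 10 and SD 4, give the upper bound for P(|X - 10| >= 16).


k = 16/4 = 4
Chebyshev: P(|X-mu| >= k*sigma) <= 1/k^2 = 1/4^2 = 1/16

1/16


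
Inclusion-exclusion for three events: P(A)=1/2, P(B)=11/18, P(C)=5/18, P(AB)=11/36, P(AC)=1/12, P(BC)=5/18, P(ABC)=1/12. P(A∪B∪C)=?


P(A∪B∪C) = P(A)+P(B)+P(C) - P(AB)-P(AC)-P(BC) + P(ABC)
= 1/2+11/18+5/18 - 11/36-1/12-5/18 + 1/12
= 29/36

29/36


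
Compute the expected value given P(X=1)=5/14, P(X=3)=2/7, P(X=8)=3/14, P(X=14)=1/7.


E[X] = sum(x * P(x))
= 1*5/14 + 3*2/7 + 8*3/14 + 14*1/7
= 69/14

69/14


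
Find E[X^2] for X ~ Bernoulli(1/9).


For Bernoulli: X in {0,1}
E[X^2] = 0^2*(1-1/9) + 1^2*1/9 = 1/9

1/9


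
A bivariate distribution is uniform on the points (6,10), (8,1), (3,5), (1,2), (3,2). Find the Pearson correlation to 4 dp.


Cov(X,Y) = 1.4000, Var(X) = 6.1600, Var(Y) = 10.8000
rho = Cov/(sqrt(VarX)*sqrt(VarY)) = 0.1716

0.1716


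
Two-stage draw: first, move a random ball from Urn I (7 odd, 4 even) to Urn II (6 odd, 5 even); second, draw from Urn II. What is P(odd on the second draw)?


P(transfer odd) = 7/11; P(transfer even) = 4/11
If odd transferred: Urn II has 7 odd of 12, so P(odd|odd moved) = 7/12
If even transferred: Urn II has 6 odd of 12, so P(odd|even moved) = 1/2
By total probability: P(odd) = 7/11*7/12 + 4/11*1/2 = 73/132

73/132


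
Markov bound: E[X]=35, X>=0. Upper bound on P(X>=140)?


Markov: P(X >= a) <= E[X]/a
P(X >= 140) <= 35/140 = 1/4

1/4


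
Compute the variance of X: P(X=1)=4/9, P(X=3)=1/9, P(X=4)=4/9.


E[X] = 23/9, E[X^2] = 77/9
Var(X) = E[X^2] - (E[X])^2 = 77/9 - (23/9)^2 = 164/81

164/81


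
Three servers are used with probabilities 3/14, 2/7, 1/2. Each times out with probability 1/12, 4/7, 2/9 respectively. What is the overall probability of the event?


P(A) = P(A|B1)P(B1) + P(A|B2)P(B2) + P(A|B3)P(B3)
= 1/12*3/14 + 4/7*2/7 + 2/9*1/2
= 1/56 + 8/49 + 1/9 = 1031/3528

1031/3528


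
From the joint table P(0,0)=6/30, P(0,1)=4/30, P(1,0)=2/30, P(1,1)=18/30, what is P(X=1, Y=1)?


Read from table: P(X=1, Y=1) = 18/30 = 3/5

3/5


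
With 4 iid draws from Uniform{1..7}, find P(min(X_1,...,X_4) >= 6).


P(min >= 6) = P(all X_i >= 6) = (P(X_1 >= 6))^4
= (2/7)^4 = 16/2401

16/2401


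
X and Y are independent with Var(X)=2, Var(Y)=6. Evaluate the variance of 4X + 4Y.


Independence => Cov(X,Y)=0
Var(4X + 4Y) = 4^2*Var(X) + 4^2*Var(Y)
= 16*2 + 16*6 = 128

128


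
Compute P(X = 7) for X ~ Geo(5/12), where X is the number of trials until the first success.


P(X=7) = (1-p)^6 * p = (7/12)^6 * 5/12
= 117649/2985984 * 5/12 = 588245/35831808

588245/35831808


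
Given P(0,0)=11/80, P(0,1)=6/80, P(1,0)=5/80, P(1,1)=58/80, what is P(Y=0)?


P(Y=0) = P(0,0)+P(1,0) = 11/80 + 5/80 = 16/80 = 1/5

1/5


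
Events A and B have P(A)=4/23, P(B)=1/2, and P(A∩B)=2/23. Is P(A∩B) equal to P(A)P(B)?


P(A)*P(B) = 4/23*1/2 = 2/23
P(A∩B) = 2/23, which equals P(A)P(B), so independent

Yes, A and B are independent


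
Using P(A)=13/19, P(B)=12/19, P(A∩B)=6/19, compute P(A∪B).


P(A∪B) = P(A) + P(B) - P(A∩B)
= 13/19 + 12/19 - 6/19 = 1

1


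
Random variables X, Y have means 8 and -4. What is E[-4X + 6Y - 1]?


E[-4X + 6Y - 1] = -4*E[X] + 6*E[Y] - 1
= (-4)*(8) + (6)*(-4) + (-1)
= -32 - 24 - 1 = -57

-57


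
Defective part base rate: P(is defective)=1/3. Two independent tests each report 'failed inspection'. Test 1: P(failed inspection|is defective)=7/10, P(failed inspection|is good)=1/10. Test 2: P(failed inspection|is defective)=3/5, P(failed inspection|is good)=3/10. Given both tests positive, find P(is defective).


After test 1: P(+) = 7/10*1/3 + 1/10*2/3 = 3/10
P(B|+) = (7/30)/(3/10) = 7/9
After test 2 (use post1 as new prior): P(+) = 3/5*7/9 + 3/10*2/9 = 8/15
P(B|+,+) = (7/15)/(8/15) = 7/8

7/8


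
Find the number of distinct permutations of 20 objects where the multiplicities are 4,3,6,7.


20! = 2432902008176640000
Denominator: 4!=24 * 3!=6 * 6!=720 * 7!=5040
Coefficient = 2432902008176640000 / 522547200 = 4655851200

4655851200


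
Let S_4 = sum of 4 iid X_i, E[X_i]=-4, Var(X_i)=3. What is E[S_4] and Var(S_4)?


E[S_n] = n*mu = 4*-4 = -16
Var(S_n) = n*sigma^2 = 4*3 = 12

E[S_4]=-16, Var(S_4)=12


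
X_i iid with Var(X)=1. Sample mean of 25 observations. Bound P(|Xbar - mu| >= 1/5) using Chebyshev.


Var(Xbar) = Var(X)/n = 1/25
Chebyshev: P(|Xbar-mu| >= 1/5) <= Var(Xbar)/(1/5)^2 = (1/25)/(1/25) = 1

1


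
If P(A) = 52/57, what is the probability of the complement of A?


P(A') = 1 - P(A) = 1 - 52/57 = 5/57

5/57


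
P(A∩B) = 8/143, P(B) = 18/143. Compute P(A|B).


P(A|B) = P(A∩B)/P(B) = (8/143)/(18/143) = 8/18 = 4/9

4/9


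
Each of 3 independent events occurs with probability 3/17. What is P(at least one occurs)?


P(at least one) = 1 - P(none)
P(none) = (1 - 3/17)^3 = (14/17)^3 = 2744/4913
P(at least one) = 1 - 2744/4913 = 2169/4913

2169/4913


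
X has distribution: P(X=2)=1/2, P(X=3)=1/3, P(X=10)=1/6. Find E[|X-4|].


E[|X-4|] = sum(g(x)*P(x))
= 2*1/2 + 1*1/3 + 6*1/6
= 7/3

7/3


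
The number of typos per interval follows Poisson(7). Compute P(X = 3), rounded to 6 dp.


P(X=3) = e^(-7) * 7^3 / 3!
≈ 0.0009118819656 * 343 / 6
≈ 0.052129

0.052129


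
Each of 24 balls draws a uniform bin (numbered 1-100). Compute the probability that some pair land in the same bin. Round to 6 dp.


P(all different) = prod((100-i)/100 for i=0..23) = 0.049497
P(at least one match) = 1 - 0.049497 = 0.950503

0.950503


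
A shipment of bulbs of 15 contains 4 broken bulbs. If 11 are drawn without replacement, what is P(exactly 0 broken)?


P(X=0) = C(4,0)*C(11,11) / C(15,11)
= 1*1 / 1365
= 1/1365

1/1365


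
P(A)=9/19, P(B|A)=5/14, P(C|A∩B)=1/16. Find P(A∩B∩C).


P(A∩B∩C) = P(A) * P(B|A) * P(C|A∩B)
= 9/19 * 5/14 * 1/16
= 45/266 * 1/16 = 45/4256

45/4256


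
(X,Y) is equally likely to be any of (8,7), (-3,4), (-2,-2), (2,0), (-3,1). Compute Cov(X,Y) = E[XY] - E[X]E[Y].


E[X]=2/5, E[Y]=2, E[XY]=9
Cov(X,Y) = E[XY] - E[X]E[Y] = 9 - 2/5*2 = 41/5

41/5


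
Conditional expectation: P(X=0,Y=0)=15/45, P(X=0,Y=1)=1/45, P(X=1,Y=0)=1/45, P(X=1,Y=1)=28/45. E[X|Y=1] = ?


P(Y=1) = 29/45
E[X|Y=1] = (0*1 + 1*28)/29 = 28/29

28/29


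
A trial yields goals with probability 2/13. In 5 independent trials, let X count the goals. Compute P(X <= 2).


P(X<=2) = P(X=0) + P(X=1) + P(X=2)
= 161051/371293 + 146410/371293 + 53240/371293
= 360701/371293

360701/371293


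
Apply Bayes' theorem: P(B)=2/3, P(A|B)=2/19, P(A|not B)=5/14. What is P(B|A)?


P(A) = P(A|B)P(B) + P(A|B')P(B') = 2/19*2/3 + 5/14*1/3 = 151/798
P(B|A) = P(A|B)P(B)/P(A) = (4/57)/(151/798) = 56/151

56/151


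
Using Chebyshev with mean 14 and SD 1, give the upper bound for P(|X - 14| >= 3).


k = 3/1 = 3
Chebyshev: P(|X-mu| >= k*sigma) <= 1/k^2 = 1/3^2 = 1/9

1/9


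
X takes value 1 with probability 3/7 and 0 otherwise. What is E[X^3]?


For Bernoulli: X in {0,1}
E[X^3] = 0^3*(1-3/7) + 1^3*3/7 = 3/7

3/7


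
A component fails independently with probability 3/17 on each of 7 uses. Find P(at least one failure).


P(at least one) = 1 - P(none)
P(none) = (1 - 3/17)^7 = (14/17)^7 = 105413504/410338673
P(at least one) = 1 - 105413504/410338673 = 304925169/410338673

304925169/410338673


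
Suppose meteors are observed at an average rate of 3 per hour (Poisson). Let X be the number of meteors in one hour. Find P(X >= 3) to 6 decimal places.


P(X>=3) = 1 - P(X<=2) = 1 - (e^(-3)*3^0/0! + e^(-3)*3^1/1! + e^(-3)*3^2/2!)
≈ 1 - (0.0497870684 + 0.1493612051 + 0.2240418077)
= 1 - 0.4231900812 = 0.5768099188
≈ 0.576810

0.576810


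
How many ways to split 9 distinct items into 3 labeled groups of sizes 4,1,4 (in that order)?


9! = 362880
Denominator: 4!=24 * 1!=1 * 4!=24
Coefficient = 362880 / 576 = 630

630


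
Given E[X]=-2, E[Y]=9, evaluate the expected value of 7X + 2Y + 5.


E[7X + 2Y + 5] = 7*E[X] + 2*E[Y] + 5
= (7)*(-2) + (2)*(9) + (5)
= -14 + 18 + 5 = 9

9


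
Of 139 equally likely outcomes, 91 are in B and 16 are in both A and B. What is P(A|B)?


P(A|B) = P(A∩B)/P(B) = (16/139)/(91/139) = 16/91

16/91


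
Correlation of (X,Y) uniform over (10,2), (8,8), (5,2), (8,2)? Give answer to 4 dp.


Cov(X,Y) = 0.3750, Var(X) = 3.1875, Var(Y) = 6.7500
rho = Cov/(sqrt(VarX)*sqrt(VarY)) = 0.0808

0.0808


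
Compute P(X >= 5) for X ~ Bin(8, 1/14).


P(X>=5) = P(X=5) + P(X=6) + P(X=7) + P(X=8)
= 2197/26353376 + 169/52706752 + 13/184473632 + 1/1475789056
= 18267/210827008

18267/210827008


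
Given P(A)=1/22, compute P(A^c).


P(A') = 1 - P(A) = 1 - 1/22 = 21/22

21/22


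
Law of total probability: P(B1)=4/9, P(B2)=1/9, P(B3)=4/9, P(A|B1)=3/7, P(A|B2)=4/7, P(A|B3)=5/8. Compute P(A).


P(A) = P(A|B1)P(B1) + P(A|B2)P(B2) + P(A|B3)P(B3)
= 3/7*4/9 + 4/7*1/9 + 5/8*4/9
= 4/21 + 4/63 + 5/18 = 67/126

67/126


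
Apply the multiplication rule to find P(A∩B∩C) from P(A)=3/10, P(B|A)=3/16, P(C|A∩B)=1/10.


P(A∩B∩C) = P(A) * P(B|A) * P(C|A∩B)
= 3/10 * 3/16 * 1/10
= 9/160 * 1/10 = 9/1600

9/1600


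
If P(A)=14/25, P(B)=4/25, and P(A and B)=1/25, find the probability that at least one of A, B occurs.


P(A∪B) = P(A) + P(B) - P(A∩B)
= 14/25 + 4/25 - 1/25 = 17/25

17/25


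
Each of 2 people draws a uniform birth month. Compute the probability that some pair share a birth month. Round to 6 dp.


P(all different) = prod((12-i)/12 for i=0..1) = 0.916667
P(at least one match) = 1 - 0.916667 = 0.083333

0.083333


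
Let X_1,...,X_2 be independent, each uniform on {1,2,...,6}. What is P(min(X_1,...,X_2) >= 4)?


P(min >= 4) = P(all X_i >= 4) = (P(X_1 >= 4))^2
= (3/6)^2 = (1/2)^2 = 1/4

1/4


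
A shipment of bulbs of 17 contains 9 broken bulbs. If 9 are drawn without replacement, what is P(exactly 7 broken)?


P(X=7) = C(9,7)*C(8,2) / C(17,9)
= 36*28 / 24310
= 1008/24310 = 504/12155

504/12155


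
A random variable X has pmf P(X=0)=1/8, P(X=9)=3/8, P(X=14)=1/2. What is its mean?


E[X] = sum(x * P(x))
= 0*1/8 + 9*3/8 + 14*1/2
= 83/8

83/8


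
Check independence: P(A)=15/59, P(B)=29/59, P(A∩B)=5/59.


P(A)*P(B) = 15/59*29/59 = 435/3481
P(A∩B) = 5/59 != 435/3481, so not independent

No, A and B are not independent


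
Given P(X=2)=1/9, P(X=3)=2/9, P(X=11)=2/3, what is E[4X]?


E[4X] = sum(g(x)*P(x))
= 8*1/9 + 12*2/9 + 44*2/3
= 296/9

296/9


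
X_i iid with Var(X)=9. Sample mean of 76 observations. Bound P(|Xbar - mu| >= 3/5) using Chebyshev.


Var(Xbar) = Var(X)/n = 9/76
Chebyshev: P(|Xbar-mu| >= 3/5) <= Var(Xbar)/(3/5)^2 = (9/76)/(9/25) = 25/76

25/76


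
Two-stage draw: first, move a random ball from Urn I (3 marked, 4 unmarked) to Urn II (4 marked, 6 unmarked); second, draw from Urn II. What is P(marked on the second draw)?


P(transfer marked) = 3/7; P(transfer unmarked) = 4/7
If marked transferred: Urn II has 5 marked of 11, so P(marked|marked moved) = 5/11
If unmarked transferred: Urn II has 4 marked of 11, so P(marked|unmarked moved) = 4/11
By total probability: P(marked) = 3/7*5/11 + 4/7*4/11 = 31/77

31/77


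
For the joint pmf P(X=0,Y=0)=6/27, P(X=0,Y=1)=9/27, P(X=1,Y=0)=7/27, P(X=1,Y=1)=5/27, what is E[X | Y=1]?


P(Y=1) = 14/27
E[X|Y=1] = (0*9 + 1*5)/14 = 5/14

5/14


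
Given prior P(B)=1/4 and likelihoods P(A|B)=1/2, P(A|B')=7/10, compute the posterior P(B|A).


P(A) = P(A|B)P(B) + P(A|B')P(B') = 1/2*1/4 + 7/10*3/4 = 13/20
P(B|A) = P(A|B)P(B)/P(A) = (1/8)/(13/20) = 5/26

5/26


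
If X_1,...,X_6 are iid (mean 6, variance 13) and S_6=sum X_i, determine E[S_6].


E[S_n] = n*E[X_1] = 6*6 = 36

36


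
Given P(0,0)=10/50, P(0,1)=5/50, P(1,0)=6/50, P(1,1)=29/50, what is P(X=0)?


P(X=0) = P(0,0)+P(0,1) = 10/50 + 5/50 = 15/50 = 3/10

3/10


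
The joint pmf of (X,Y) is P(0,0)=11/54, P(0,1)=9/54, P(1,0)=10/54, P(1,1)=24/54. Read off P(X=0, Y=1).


Read from table: P(X=0, Y=1) = 9/54 = 1/6

1/6


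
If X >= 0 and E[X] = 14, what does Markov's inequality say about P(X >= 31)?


Markov: P(X >= a) <= E[X]/a
P(X >= 31) <= 14/31

14/31


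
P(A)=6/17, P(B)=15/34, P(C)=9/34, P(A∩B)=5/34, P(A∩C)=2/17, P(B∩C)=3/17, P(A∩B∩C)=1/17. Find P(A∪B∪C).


P(A∪B∪C) = P(A)+P(B)+P(C) - P(AB)-P(AC)-P(BC) + P(ABC)
= 6/17+15/34+9/34 - 5/34-2/17-3/17 + 1/17
= 23/34

23/34


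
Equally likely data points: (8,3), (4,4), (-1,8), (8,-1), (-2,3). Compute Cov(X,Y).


E[X]=17/5, E[Y]=17/5, E[XY]=18/5
Cov(X,Y) = E[XY] - E[X]E[Y] = 18/5 - 17/5*17/5 = -199/25

-199/25


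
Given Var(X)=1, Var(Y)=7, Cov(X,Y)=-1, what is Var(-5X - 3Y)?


Var(-5X - 3Y) = (-5)^2*Var(X) + (-3)^2*Var(Y) + 2*(-5)*(-3)*Cov(X,Y)
= 25*1 + 9*7 + 30*(-1)
= 25 + 63 - 30 = 58

58


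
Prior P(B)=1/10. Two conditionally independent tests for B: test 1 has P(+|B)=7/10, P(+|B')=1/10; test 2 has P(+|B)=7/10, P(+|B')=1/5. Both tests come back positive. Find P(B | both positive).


After test 1: P(+) = 7/10*1/10 + 1/10*9/10 = 4/25
P(B|+) = (7/100)/(4/25) = 7/16
After test 2 (use post1 as new prior): P(+) = 7/10*7/16 + 1/5*9/16 = 67/160
P(B|+,+) = (49/160)/(67/160) = 49/67

49/67


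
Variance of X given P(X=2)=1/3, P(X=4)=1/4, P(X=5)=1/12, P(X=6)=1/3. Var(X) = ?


E[X] = 49/12, E[X^2] = 233/12
Var(X) = E[X^2] - (E[X])^2 = 233/12 - (49/12)^2 = 395/144

395/144


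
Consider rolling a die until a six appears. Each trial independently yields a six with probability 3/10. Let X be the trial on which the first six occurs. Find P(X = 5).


P(X=5) = (1-p)^4 * p = (7/10)^4 * 3/10
= 2401/10000 * 3/10 = 7203/100000

7203/100000


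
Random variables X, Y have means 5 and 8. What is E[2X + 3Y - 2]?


E[2X + 3Y - 2] = 2*E[X] + 3*E[Y] - 2
= (2)*(5) + (3)*(8) + (-2)
= 10 + 24 - 2 = 32

32


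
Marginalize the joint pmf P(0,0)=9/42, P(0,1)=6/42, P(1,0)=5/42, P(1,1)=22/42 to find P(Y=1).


P(Y=1) = P(0,1)+P(1,1) = 6/42 + 22/42 = 28/42 = 2/3

2/3


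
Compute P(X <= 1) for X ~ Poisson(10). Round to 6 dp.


P(X<=1) = e^(-10)*10^0/0! + e^(-10)*10^1/1!
≈ 0.0000453999 + 0.0004539993
= 0.0004993992
≈ 0.000499

0.000499


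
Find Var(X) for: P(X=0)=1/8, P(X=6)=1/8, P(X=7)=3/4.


E[X] = 6, E[X^2] = 165/4
Var(X) = E[X^2] - (E[X])^2 = 165/4 - (6)^2 = 21/4

21/4


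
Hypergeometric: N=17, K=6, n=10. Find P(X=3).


P(X=3) = C(6,3)*C(11,7) / C(17,10)
= 20*330 / 19448
= 6600/19448 = 75/221

75/221


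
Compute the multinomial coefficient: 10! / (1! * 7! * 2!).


10! = 3628800
Denominator: 1!=1 * 7!=5040 * 2!=2
Coefficient = 3628800 / 10080 = 360

360


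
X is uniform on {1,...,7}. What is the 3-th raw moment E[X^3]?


E[X^3] = (1/7) * sum(x^3 for x=1..7)
= 784/7 = 112

112


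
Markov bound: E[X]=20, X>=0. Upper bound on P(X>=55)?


Markov: P(X >= a) <= E[X]/a
P(X >= 55) <= 20/55 = 4/11

4/11


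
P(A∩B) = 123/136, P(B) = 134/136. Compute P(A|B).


P(A|B) = P(A∩B)/P(B) = (123/136)/(134/136) = 123/134

123/134


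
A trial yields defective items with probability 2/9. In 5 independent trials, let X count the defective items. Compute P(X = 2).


P(X=2) = C(5,2) * p^2 * (1-p)^3
= 10 * 4/81 * 343/729
= 13720/59049

13720/59049


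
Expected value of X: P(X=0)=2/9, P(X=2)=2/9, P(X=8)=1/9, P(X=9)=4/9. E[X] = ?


E[X] = sum(x * P(x))
= 0*2/9 + 2*2/9 + 8*1/9 + 9*4/9
= 16/3

16/3


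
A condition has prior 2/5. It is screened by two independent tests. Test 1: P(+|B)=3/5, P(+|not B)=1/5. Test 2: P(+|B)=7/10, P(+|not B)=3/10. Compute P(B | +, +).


After test 1: P(+) = 3/5*2/5 + 1/5*3/5 = 9/25
P(B|+) = (6/25)/(9/25) = 2/3
After test 2 (use post1 as new prior): P(+) = 7/10*2/3 + 3/10*1/3 = 17/30
P(B|+,+) = (7/15)/(17/30) = 14/17

14/17


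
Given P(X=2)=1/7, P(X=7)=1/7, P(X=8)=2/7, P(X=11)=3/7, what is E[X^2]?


E[X^2] = sum(g(x)*P(x))
= 4*1/7 + 49*1/7 + 64*2/7 + 121*3/7
= 544/7

544/7


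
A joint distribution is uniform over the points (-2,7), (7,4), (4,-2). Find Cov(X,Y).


E[X]=3, E[Y]=3, E[XY]=2
Cov(X,Y) = E[XY] - E[X]E[Y] = 2 - 3*3 = -7

-7


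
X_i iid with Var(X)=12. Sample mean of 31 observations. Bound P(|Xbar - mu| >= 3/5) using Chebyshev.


Var(Xbar) = Var(X)/n = 12/31
Chebyshev: P(|Xbar-mu| >= 3/5) <= Var(Xbar)/(3/5)^2 = (12/31)/(9/25) = 100/93
Bound exceeds 1, so trivial bound: 1

1


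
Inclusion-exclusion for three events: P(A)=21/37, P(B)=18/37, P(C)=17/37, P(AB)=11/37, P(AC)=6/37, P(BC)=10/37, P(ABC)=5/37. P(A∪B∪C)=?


P(A∪B∪C) = P(A)+P(B)+P(C) - P(AB)-P(AC)-P(BC) + P(ABC)
= 21/37+18/37+17/37 - 11/37-6/37-10/37 + 5/37
= 34/37

34/37


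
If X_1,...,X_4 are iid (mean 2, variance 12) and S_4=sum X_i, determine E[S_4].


E[S_n] = n*E[X_1] = 4*2 = 8

8


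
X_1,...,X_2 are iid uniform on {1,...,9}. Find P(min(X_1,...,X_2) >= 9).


P(min >= 9) = P(all X_i >= 9) = (P(X_1 >= 9))^2
= (1/9)^2 = 1/81

1/81


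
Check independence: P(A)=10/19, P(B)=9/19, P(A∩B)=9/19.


P(A)*P(B) = 10/19*9/19 = 90/361
P(A∩B) = 9/19 != 90/361, so not independent

No, A and B are not independent


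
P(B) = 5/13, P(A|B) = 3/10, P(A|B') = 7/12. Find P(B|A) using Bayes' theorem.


P(A) = P(A|B)P(B) + P(A|B')P(B') = 3/10*5/13 + 7/12*8/13 = 37/78
P(B|A) = P(A|B)P(B)/P(A) = (3/26)/(37/78) = 9/37

9/37


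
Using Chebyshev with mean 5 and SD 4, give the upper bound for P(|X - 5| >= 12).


k = 12/4 = 3
Chebyshev: P(|X-mu| >= k*sigma) <= 1/k^2 = 1/3^2 = 1/9

1/9


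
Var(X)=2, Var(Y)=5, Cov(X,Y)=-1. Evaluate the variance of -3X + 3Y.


Var(-3X + 3Y) = (-3)^2*Var(X) + 3^2*Var(Y) + 2*(-3)*3*Cov(X,Y)
= 9*2 + 9*5 - 18*(-1)
= 18 + 45 + 18 = 81

81


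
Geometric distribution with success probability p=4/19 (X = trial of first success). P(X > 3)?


P(X > 3) = P(first 3 trials all fail) = (1-p)^3 = (15/19)^3 = 3375/6859

3375/6859


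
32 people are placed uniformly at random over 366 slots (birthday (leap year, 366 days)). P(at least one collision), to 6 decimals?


P(all different) = prod((366-i)/366 for i=0..31) = 0.247626
P(at least one match) = 1 - 0.247626 = 0.752374

0.752374


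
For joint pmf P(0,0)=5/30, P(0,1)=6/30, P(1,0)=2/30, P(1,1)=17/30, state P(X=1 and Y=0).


Read from table: P(X=1, Y=0) = 2/30 = 1/15

1/15


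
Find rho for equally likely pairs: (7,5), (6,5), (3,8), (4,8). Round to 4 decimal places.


Cov(X,Y) = -2.2500, Var(X) = 2.5000, Var(Y) = 2.2500
rho = Cov/(sqrt(VarX)*sqrt(VarY)) = -0.9487

-0.9487


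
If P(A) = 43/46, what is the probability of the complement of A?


P(A') = 1 - P(A) = 1 - 43/46 = 3/46

3/46


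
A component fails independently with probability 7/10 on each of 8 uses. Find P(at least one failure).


P(at least one) = 1 - P(none)
P(none) = (1 - 7/10)^8 = (3/10)^8 = 6561/100000000
P(at least one) = 1 - 6561/100000000 = 99993439/100000000

99993439/100000000


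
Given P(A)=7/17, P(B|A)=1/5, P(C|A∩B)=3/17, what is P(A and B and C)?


P(A∩B∩C) = P(A) * P(B|A) * P(C|A∩B)
= 7/17 * 1/5 * 3/17
= 7/85 * 3/17 = 21/1445

21/1445


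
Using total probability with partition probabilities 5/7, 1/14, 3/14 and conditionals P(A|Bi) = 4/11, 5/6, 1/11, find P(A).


P(A) = P(A|B1)P(B1) + P(A|B2)P(B2) + P(A|B3)P(B3)
= 4/11*5/7 + 5/6*1/14 + 1/11*3/14
= 20/77 + 5/84 + 3/154 = 313/924

313/924


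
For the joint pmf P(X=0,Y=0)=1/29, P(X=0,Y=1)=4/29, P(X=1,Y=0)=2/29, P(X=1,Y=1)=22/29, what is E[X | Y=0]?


P(Y=0) = 3/29
E[X|Y=0] = (0*1 + 1*2)/3 = 2/3

2/3


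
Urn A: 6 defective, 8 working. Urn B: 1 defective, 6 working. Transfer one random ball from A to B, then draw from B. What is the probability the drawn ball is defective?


P(transfer defective) = 6/14 = 3/7; P(transfer working) = 4/7
If defective transferred: Urn II has 2 defective of 8, so P(defective|defective moved) = 1/4
If working transferred: Urn II has 1 defective of 8, so P(defective|working moved) = 1/8
By total probability: P(defective) = 3/7*1/4 + 4/7*1/8 = 5/28

5/28


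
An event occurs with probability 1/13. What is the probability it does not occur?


P(A') = 1 - P(A) = 1 - 1/13 = 12/13

12/13


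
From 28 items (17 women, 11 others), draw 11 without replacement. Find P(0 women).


P(X=0) = C(17,0)*C(11,11) / C(28,11)
= 1*1 / 21474180
= 1/21474180

1/21474180


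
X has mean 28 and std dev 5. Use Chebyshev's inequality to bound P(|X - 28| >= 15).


k = 15/5 = 3
Chebyshev: P(|X-mu| >= k*sigma) <= 1/k^2 = 1/3^2 = 1/9

1/9


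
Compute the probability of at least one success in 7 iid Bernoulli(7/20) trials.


P(at least one) = 1 - P(none)
P(none) = (1 - 7/20)^7 = (13/20)^7 = 62748517/1280000000
P(at least one) = 1 - 62748517/1280000000 = 1217251483/1280000000

1217251483/1280000000


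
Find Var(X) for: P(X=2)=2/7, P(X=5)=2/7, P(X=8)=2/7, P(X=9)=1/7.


E[X] = 39/7, E[X^2] = 267/7
Var(X) = E[X^2] - (E[X])^2 = 267/7 - (39/7)^2 = 348/49

348/49


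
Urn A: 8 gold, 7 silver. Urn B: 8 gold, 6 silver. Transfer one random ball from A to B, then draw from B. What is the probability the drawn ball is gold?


P(transfer gold) = 8/15; P(transfer silver) = 7/15
If gold transferred: Urn II has 9 gold of 15, so P(gold|gold moved) = 3/5
If silver transferred: Urn II has 8 gold of 15, so P(gold|silver moved) = 8/15
By total probability: P(gold) = 8/15*3/5 + 7/15*8/15 = 128/225

128/225


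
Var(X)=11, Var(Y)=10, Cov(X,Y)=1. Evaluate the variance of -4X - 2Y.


Var(-4X - 2Y) = (-4)^2*Var(X) + (-2)^2*Var(Y) + 2*(-4)*(-2)*Cov(X,Y)
= 16*11 + 4*10 + 16*1
= 176 + 40 + 16 = 232

232


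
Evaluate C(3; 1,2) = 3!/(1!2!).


3! = 6
Denominator: 1!=1 * 2!=2
Coefficient = 6 / 2 = 3

3


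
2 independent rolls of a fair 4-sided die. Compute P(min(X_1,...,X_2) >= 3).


P(min >= 3) = P(all X_i >= 3) = (P(X_1 >= 3))^2
= (2/4)^2 = (1/2)^2 = 1/4

1/4


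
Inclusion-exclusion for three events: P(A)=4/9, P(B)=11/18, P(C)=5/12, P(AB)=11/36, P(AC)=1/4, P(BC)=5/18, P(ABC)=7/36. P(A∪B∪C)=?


P(A∪B∪C) = P(A)+P(B)+P(C) - P(AB)-P(AC)-P(BC) + P(ABC)
= 4/9+11/18+5/12 - 11/36-1/4-5/18 + 7/36
= 5/6

5/6


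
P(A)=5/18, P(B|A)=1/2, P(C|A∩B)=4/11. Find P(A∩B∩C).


P(A∩B∩C) = P(A) * P(B|A) * P(C|A∩B)
= 5/18 * 1/2 * 4/11
= 5/36 * 4/11 = 5/99

5/99


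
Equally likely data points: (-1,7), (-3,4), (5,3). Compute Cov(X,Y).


E[X]=1/3, E[Y]=14/3, E[XY]=-4/3
Cov(X,Y) = E[XY] - E[X]E[Y] = -4/3 - 1/3*14/3 = -26/9

-26/9


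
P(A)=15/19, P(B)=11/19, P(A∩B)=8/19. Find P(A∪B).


P(A∪B) = P(A) + P(B) - P(A∩B)
= 15/19 + 11/19 - 8/19 = 18/19

18/19


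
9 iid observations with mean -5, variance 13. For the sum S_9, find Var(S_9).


By independence, Var(S_n) = n*Var(X_1) = 9*13 = 117

117


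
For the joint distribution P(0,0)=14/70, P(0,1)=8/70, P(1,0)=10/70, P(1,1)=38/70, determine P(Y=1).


P(Y=1) = P(0,1)+P(1,1) = 8/70 + 38/70 = 46/70 = 23/35

23/35


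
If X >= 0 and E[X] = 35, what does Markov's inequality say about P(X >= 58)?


Markov: P(X >= a) <= E[X]/a
P(X >= 58) <= 35/58

35/58


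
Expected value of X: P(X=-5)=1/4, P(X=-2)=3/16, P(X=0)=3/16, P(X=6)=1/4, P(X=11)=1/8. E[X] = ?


E[X] = sum(x * P(x))
= -5*1/4 - 2*3/16 + 0*3/16 + 6*1/4 + 11*1/8
= 5/4

5/4


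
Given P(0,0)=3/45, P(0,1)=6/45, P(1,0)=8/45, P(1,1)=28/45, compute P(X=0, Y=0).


Read from table: P(X=0, Y=0) = 3/45 = 1/15

1/15


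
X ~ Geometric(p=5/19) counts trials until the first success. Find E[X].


For geometric (trials until first success), E[X] = 1/p = 1/(5/19) = 19/5

19/5


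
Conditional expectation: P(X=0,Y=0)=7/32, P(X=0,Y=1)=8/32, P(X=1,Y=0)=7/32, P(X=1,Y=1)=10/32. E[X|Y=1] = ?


P(Y=1) = 18/32
E[X|Y=1] = (0*8 + 1*10)/18 = 10/18 = 5/9

5/9


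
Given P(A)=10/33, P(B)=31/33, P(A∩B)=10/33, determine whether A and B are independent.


P(A)*P(B) = 10/33*31/33 = 310/1089
P(A∩B) = 10/33 != 310/1089, so not independent

No, A and B are not independent


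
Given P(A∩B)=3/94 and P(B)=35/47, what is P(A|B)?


P(A|B) = P(A∩B)/P(B) = (3/94)/(70/94) = 3/70

3/70


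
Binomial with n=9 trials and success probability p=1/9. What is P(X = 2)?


P(X=2) = C(9,2) * p^2 * (1-p)^7
= 36 * 1/81 * 2097152/4782969
= 8388608/43046721

8388608/43046721


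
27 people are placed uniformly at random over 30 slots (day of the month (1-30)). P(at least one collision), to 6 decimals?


P(all different) = prod((30-i)/30 for i=0..26) = 0.000000
P(at least one match) = 1 - 0.000000 = 1.000000

1.000000


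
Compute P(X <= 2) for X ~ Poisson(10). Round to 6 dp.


P(X<=2) = e^(-10)*10^0/0! + e^(-10)*10^1/1! + e^(-10)*10^2/2!
≈ 0.0000453999 + 0.0004539993 + 0.0022699965
= 0.0027693957
≈ 0.002769

0.002769


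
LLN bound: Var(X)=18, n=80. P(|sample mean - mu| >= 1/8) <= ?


Var(Xbar) = Var(X)/n = 18/80
Chebyshev: P(|Xbar-mu| >= 1/8) <= Var(Xbar)/(1/8)^2 = (9/40)/(1/64) = 72/5
Bound exceeds 1, so trivial bound: 1

1


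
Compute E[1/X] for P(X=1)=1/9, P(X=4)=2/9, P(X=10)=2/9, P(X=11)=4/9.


E[1/X] = sum(g(x)*P(x))
= 1*1/9 + 1/4*2/9 + 1/10*2/9 + 1/11*4/9
= 227/990

227/990


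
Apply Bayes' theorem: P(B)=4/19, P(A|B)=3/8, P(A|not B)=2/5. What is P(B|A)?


P(A) = P(A|B)P(B) + P(A|B')P(B') = 3/8*4/19 + 2/5*15/19 = 15/38
P(B|A) = P(A|B)P(B)/P(A) = (3/38)/(15/38) = 1/5

1/5


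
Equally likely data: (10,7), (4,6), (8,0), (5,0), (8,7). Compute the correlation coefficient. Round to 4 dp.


Cov(X,Y) = 2.0000, Var(X) = 4.8000, Var(Y) = 10.8000
rho = Cov/(sqrt(VarX)*sqrt(VarY)) = 0.2778

0.2778


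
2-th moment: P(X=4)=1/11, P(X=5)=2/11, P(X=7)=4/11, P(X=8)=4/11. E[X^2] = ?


E[X^2] = sum(x^2 * P(x))
= 16*1/11 + 25*2/11 + 49*4/11 + 64*4/11
= 518/11

518/11


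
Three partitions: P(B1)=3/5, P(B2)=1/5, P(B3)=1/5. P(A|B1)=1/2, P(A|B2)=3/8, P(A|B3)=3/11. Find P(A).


P(A) = P(A|B1)P(B1) + P(A|B2)P(B2) + P(A|B3)P(B3)
= 1/2*3/5 + 3/8*1/5 + 3/11*1/5
= 3/10 + 3/40 + 3/55 = 189/440

189/440


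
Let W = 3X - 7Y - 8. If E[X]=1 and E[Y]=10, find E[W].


E[3X - 7Y - 8] = 3*E[X] - 7*E[Y] - 8
= (3)*(1) + (-7)*(10) + (-8)
= 3 - 70 - 8 = -75

-75


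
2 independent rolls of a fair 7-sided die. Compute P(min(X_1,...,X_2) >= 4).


P(min >= 4) = P(all X_i >= 4) = (P(X_1 >= 4))^2
= (4/7)^2 = 16/49

16/49


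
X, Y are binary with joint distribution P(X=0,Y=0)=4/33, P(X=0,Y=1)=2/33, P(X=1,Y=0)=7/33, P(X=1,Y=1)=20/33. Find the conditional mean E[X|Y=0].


P(Y=0) = 11/33
E[X|Y=0] = (0*4 + 1*7)/11 = 7/11

7/11


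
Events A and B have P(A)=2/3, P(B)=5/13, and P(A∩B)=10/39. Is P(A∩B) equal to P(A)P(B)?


P(A)*P(B) = 2/3*5/13 = 10/39
P(A∩B) = 10/39, which equals P(A)P(B), so independent

Yes, A and B are independent


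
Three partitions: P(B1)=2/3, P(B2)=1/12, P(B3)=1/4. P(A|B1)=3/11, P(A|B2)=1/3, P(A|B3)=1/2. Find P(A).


P(A) = P(A|B1)P(B1) + P(A|B2)P(B2) + P(A|B3)P(B3)
= 3/11*2/3 + 1/3*1/12 + 1/2*1/4
= 2/11 + 1/36 + 1/8 = 265/792

265/792


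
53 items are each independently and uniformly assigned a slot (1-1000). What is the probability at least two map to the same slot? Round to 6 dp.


P(all different) = prod((1000-i)/1000 for i=0..52) = 0.245915
P(at least one match) = 1 - 0.245915 = 0.754085

0.754085


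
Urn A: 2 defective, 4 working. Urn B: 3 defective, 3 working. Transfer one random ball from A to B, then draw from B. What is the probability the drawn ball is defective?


P(transfer defective) = 2/6 = 1/3; P(transfer working) = 2/3
If defective transferred: Urn II has 4 defective of 7, so P(defective|defective moved) = 4/7
If working transferred: Urn II has 3 defective of 7, so P(defective|working moved) = 3/7
By total probability: P(defective) = 1/3*4/7 + 2/3*3/7 = 10/21

10/21


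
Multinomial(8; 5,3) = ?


8! = 40320
Denominator: 5!=120 * 3!=6
Coefficient = 40320 / 720 = 56

56


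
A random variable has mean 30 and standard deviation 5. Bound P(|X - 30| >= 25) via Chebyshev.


k = 25/5 = 5
Chebyshev: P(|X-mu| >= k*sigma) <= 1/k^2 = 1/5^2 = 1/25

1/25


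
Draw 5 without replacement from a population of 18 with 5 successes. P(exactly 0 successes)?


P(X=0) = C(5,0)*C(13,5) / C(18,5)
= 1*1287 / 8568
= 1287/8568 = 143/952

143/952


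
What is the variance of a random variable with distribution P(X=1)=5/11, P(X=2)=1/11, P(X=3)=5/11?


E[X] = 2, E[X^2] = 54/11
Var(X) = E[X^2] - (E[X])^2 = 54/11 - (2)^2 = 10/11

10/11


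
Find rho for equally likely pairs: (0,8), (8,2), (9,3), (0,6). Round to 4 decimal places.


Cov(X,Y) = -9.4375, Var(X) = 18.1875, Var(Y) = 5.6875
rho = Cov/(sqrt(VarX)*sqrt(VarY)) = -0.9279

-0.9279


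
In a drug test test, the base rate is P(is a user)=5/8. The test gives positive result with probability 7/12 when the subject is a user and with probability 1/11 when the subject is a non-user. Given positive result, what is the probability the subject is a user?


P(A) = P(A|B)P(B) + P(A|B')P(B') = 7/12*5/8 + 1/11*3/8 = 421/1056
P(B|A) = P(A|B)P(B)/P(A) = (35/96)/(421/1056) = 385/421

385/421


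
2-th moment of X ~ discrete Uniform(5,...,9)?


E[X^2] = (1/5) * sum(x^2 for x=5..9)
= 255/5 = 51

51


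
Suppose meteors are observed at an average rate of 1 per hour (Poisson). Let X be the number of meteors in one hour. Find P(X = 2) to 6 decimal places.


P(X=2) = e^(-1) * 1^2 / 2!
≈ 0.3678794412 * 1 / 2
≈ 0.183940

0.183940


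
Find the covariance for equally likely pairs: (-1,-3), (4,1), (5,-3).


E[X]=8/3, E[Y]=-5/3, E[XY]=-8/3
Cov(X,Y) = E[XY] - E[X]E[Y] = -8/3 - 8/3*-5/3 = 16/9

16/9
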